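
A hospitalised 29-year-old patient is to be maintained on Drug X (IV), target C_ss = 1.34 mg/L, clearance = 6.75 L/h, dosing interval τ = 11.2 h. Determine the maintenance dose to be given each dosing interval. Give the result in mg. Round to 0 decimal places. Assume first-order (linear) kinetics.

101 mg

At steady state, Dose/τ = Css × CL.
Dose = Css × CL × τ = 1.34 × 6.750 × 11.2 = 101.3 mg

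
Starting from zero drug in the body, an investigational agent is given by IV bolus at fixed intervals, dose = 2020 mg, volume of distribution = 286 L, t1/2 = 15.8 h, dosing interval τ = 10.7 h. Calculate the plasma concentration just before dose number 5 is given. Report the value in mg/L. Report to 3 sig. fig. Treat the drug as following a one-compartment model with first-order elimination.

9.99 mg/L

C₀ per dose = Dose / Vd = 2020 / 286 = 7.063 mg/L
k = ln2 / t½ = 0.693147 / 15.8 = 0.04387 h⁻¹
Fraction remaining after one interval: r = e^(−kτ) = e^(−0.04387 × 10.7) = 0.6254
Before dose 5, 4 doses have been given (aged 1τ, 2τ, 3τ, 4τ).
C_trough = C₀ × (r + r² + … + r^4) = C₀ × r(1−r^4)/(1−r)
        = 7.063 × 0.6254 × (1 − 0.1530) / (1 − 0.6254) = 9.988 mg/L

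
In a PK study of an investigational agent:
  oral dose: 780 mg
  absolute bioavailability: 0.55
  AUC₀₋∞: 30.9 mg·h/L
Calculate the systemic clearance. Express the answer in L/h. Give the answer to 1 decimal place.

CL = F·Dose / AUC = 0.55 × 780 / 30.9 = 13.88 L/h

13.9 L/h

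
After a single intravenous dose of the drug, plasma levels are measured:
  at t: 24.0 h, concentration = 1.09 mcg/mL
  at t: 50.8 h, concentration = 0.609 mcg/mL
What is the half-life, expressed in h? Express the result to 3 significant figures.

k = ln(C₁/C₂) / (t₂ − t₁) = ln(1.09/0.609) / (50.8 − 24.0)
  = 0.5821 / 26.80 = 0.02172 h⁻¹
t½ = ln2 / k = 0.693147 / 0.02172 = 31.91 h

31.9 h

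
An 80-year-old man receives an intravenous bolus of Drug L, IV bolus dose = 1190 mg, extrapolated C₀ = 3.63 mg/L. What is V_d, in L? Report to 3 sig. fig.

Vd = Dose / C₀ = 1190 / 3.63 = 327.8 L

328 L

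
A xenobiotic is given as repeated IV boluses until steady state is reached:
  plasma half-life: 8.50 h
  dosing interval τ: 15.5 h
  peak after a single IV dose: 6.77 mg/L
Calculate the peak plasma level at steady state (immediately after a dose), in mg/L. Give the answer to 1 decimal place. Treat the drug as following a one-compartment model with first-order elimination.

k = ln2 / t½ = 0.693147 / 8.50 = 0.08155 h⁻¹
e^(−kτ) = e^(−0.08155 × 15.5) = 0.2825
Accumulation ratio R = 1 / (1 − e^(−kτ)) = 1 / (1 − 0.2825) = 1.394
Steady-state peak = C₀ × R = 6.77 × 1.394 = 9.437 mg/L

9.4 mg/L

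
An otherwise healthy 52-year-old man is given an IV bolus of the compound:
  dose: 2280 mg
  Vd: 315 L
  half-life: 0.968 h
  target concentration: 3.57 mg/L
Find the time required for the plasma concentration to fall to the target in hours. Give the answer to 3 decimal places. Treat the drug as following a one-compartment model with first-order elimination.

C₀ = Dose / Vd = 2280 / 315 = 7.238 mg/L
k = ln2 / t½ = 0.693147 / 0.968 = 0.7161 h⁻¹
t = ln(C₀ / C) / k = ln(7.238 / 3.57) / 0.7161
  = ln(2.027) / 0.7161 = 0.7066 / 0.7161 = 0.9867 h

0.987 h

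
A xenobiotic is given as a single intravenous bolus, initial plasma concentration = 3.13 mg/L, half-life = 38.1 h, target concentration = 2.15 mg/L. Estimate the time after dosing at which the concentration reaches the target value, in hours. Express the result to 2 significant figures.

21 h

k = ln2 / t½ = 0.693147 / 38.1 = 0.01819 h⁻¹
t = ln(C₀ / C) / k = ln(3.130 / 2.15) / 0.01819
  = ln(1.456) / 0.01819 = 0.3757 / 0.01819 = 20.65 h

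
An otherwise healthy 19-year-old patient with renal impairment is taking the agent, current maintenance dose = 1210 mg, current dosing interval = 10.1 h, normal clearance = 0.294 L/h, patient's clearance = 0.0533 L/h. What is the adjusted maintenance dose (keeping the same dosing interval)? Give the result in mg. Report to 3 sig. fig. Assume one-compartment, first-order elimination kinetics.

To keep the same average steady-state level, dosing rate must scale with clearance.
CL ratio = 0.0533 / 0.294 = 0.1813
New dose (same interval) = 1210 × 0.1813 = 219.4 mg

219 mg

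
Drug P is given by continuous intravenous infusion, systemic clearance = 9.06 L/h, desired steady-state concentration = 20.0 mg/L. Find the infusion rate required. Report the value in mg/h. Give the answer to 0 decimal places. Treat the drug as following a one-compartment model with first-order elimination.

181 mg/h

At steady state, infusion rate R₀ = Css × CL = 20.0 × 9.060 = 181.2 mg/h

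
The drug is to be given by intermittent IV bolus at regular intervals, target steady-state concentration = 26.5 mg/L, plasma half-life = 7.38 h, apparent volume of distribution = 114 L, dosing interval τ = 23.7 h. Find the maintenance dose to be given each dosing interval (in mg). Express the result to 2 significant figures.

6700 mg

k = ln2 / t½ = 0.693147 / 7.38 = 0.09392 h⁻¹
CL = k × Vd = 0.09392 × 114 = 10.71 L/h
At steady state, Dose/τ = Css × CL.
Dose = Css × CL × τ = 26.5 × 10.71 × 23.7 = 6726 mg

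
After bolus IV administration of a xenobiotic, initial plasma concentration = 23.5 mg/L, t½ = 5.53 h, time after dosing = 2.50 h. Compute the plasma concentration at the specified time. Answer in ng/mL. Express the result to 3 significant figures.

k = ln2 / t½ = 0.693147 / 5.53 = 0.1253 h⁻¹
C = C₀ · e^(−k·t) = 23.50 × e^(−0.1253 × 2.50)
  = 23.50 × 0.7311 = 17.18 mg/L
Convert: 17.18 mg/L × 1000 = 17180 ng/mL

17200 ng/mL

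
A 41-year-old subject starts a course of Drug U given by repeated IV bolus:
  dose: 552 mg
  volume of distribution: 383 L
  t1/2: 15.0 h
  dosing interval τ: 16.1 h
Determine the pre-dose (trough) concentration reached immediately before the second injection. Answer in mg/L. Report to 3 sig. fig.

0.685 mg/L

C₀ per dose = Dose / Vd = 552 / 383 = 1.441 mg/L
k = ln2 / t½ = 0.693147 / 15.0 = 0.04621 h⁻¹
Fraction remaining after one interval: r = e^(−kτ) = e^(−0.04621 × 16.1) = 0.4752
Before dose 2, 1 dose has been given (aged 1τ).
C_trough = C₀ × r = 1.441 × 0.4752 = 0.6848 mg/L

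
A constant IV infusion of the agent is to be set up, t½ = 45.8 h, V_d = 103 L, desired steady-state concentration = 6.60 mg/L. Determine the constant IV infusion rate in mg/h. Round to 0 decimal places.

10 mg/h

k = ln2 / t½ = 0.693147 / 45.8 = 0.01513 h⁻¹
CL = k × Vd = 0.01513 × 103 = 1.558 L/h
At steady state, infusion rate R₀ = Css × CL = 6.60 × 1.558 = 10.28 mg/h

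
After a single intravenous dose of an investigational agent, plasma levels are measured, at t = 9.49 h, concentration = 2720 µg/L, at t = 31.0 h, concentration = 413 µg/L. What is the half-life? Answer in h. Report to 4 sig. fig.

7.910 h

k = ln(C₁/C₂) / (t₂ − t₁) = ln(2720/413) / (31.0 − 9.49)
  = 1.885 / 21.51 = 0.08763 h⁻¹
t½ = ln2 / k = 0.693147 / 0.08763 = 7.910 h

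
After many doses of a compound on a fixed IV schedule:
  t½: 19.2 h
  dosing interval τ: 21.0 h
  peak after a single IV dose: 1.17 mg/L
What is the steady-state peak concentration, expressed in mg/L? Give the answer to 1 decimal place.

2.2 mg/L

k = ln2 / t½ = 0.693147 / 19.2 = 0.03610 h⁻¹
e^(−kτ) = e^(−0.03610 × 21.0) = 0.4686
Accumulation ratio R = 1 / (1 − e^(−kτ)) = 1 / (1 − 0.4686) = 1.882
Steady-state peak = C₀ × R = 1.17 × 1.882 = 2.202 mg/L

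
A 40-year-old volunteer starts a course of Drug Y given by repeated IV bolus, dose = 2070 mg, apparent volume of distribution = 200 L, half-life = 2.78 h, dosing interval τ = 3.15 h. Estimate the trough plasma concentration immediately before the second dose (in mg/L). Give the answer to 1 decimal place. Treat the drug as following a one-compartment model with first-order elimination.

4.7 mg/L

C₀ per dose = Dose / Vd = 2070 / 200 = 10.35 mg/L
k = ln2 / t½ = 0.693147 / 2.78 = 0.2493 h⁻¹
Fraction remaining after one interval: r = e^(−kτ) = e^(−0.2493 × 3.15) = 0.4560
Before dose 2, 1 dose has been given (aged 1τ).
C_trough = C₀ × r = 10.35 × 0.4560 = 4.720 mg/L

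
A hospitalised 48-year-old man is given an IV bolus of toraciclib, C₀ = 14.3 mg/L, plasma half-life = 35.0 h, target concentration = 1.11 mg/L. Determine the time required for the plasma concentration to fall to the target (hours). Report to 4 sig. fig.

k = ln2 / t½ = 0.693147 / 35.0 = 0.01980 h⁻¹
t = ln(C₀ / C) / k = ln(14.30 / 1.11) / 0.01980
  = ln(12.88) / 0.01980 = 2.556 / 0.01980 = 129.1 h

129.1 h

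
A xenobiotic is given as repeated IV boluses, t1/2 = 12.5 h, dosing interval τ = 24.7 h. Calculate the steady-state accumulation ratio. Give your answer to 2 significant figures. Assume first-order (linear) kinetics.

k = ln2 / t½ = 0.693147 / 12.5 = 0.05545 h⁻¹
e^(−kτ) = e^(−0.05545 × 24.7) = 0.2542
Accumulation ratio R = 1 / (1 − e^(−kτ)) = 1 / (1 − 0.2542) = 1.341

1.3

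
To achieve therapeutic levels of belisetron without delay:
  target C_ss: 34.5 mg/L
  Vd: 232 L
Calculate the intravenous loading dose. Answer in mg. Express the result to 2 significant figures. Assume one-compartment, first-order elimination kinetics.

8000 mg

LD = Css × Vd = 34.5 × 232 = 8004 mg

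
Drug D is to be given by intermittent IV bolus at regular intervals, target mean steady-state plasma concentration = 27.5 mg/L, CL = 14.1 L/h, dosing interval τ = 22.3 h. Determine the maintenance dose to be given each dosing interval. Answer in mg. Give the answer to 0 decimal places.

8647 mg

At steady state, Dose/τ = Css × CL.
Dose = Css × CL × τ = 27.5 × 14.10 × 22.3 = 8647 mg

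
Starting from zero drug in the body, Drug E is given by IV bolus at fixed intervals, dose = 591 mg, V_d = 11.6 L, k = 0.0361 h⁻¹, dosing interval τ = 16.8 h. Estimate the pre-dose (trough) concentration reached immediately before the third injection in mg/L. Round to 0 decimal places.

43 mg/L

C₀ per dose = Dose / Vd = 591 / 11.6 = 50.95 mg/L
Fraction remaining after one interval: r = e^(−kτ) = e^(−0.03610 × 16.8) = 0.5453
Before dose 3, 2 doses have been given (aged 1τ, 2τ).
C_trough = C₀ × (r + r²) = 50.95 × (0.5453 + 0.2974) = 42.94 mg/L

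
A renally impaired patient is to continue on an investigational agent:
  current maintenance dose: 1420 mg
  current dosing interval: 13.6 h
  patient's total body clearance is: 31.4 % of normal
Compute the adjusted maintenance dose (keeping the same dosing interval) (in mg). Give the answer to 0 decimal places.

To keep the same average steady-state level, dosing rate must scale with clearance.
CL ratio = 31.4 / 100 = 0.3140
New dose (same interval) = 1420 × 0.3140 = 445.9 mg

446 mg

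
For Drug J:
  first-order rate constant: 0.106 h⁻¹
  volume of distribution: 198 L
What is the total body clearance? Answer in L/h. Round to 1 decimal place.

21.0 L/h

CL = k × Vd = 0.106 × 198 = 20.99 L/h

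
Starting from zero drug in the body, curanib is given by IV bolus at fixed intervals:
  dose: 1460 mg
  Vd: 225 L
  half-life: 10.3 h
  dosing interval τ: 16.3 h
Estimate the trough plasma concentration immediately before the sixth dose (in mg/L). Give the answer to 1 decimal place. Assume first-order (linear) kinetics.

3.2 mg/L

C₀ per dose = Dose / Vd = 1460 / 225 = 6.489 mg/L
k = ln2 / t½ = 0.693147 / 10.3 = 0.06730 h⁻¹
Fraction remaining after one interval: r = e^(−kτ) = e^(−0.06730 × 16.3) = 0.3339
Before dose 6, 5 doses have been given (aged 1τ, 2τ, 3τ, 4τ, 5τ).
C_trough = C₀ × (r + r² + … + r^5) = C₀ × r(1−r^5)/(1−r)
        = 6.489 × 0.3339 × (1 − 0.004150) / (1 − 0.3339) = 3.239 mg/L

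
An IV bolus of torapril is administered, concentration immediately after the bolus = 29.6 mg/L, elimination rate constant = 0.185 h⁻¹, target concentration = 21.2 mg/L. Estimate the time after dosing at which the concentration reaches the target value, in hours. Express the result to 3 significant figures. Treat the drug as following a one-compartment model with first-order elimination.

t = ln(C₀ / C) / k = ln(29.60 / 21.2) / 0.1850
  = ln(1.396) / 0.1850 = 0.3336 / 0.1850 = 1.803 h

1.80 h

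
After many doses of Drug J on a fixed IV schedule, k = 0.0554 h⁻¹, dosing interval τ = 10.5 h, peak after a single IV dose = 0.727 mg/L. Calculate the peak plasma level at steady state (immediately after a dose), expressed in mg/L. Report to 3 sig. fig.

1.65 mg/L

e^(−kτ) = e^(−0.05540 × 10.5) = 0.5589
Accumulation ratio R = 1 / (1 − e^(−kτ)) = 1 / (1 − 0.5589) = 2.267
Steady-state peak = C₀ × R = 0.727 × 2.267 = 1.648 mg/L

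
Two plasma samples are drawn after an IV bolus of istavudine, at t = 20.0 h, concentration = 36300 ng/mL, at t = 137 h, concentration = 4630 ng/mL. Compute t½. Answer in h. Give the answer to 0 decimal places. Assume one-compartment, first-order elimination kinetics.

39 h

k = ln(C₁/C₂) / (t₂ − t₁) = ln(36300/4630) / (137 − 20.0)
  = 2.059 / 117.0 = 0.01760 h⁻¹
t½ = ln2 / k = 0.693147 / 0.01760 = 39.38 h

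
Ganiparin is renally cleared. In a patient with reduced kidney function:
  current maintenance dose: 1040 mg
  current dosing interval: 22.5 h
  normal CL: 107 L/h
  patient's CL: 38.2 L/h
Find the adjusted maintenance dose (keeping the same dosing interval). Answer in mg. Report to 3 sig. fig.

371 mg

To keep the same average steady-state level, dosing rate must scale with clearance.
CL ratio = 38.2 / 107 = 0.3570
New dose (same interval) = 1040 × 0.3570 = 371.3 mg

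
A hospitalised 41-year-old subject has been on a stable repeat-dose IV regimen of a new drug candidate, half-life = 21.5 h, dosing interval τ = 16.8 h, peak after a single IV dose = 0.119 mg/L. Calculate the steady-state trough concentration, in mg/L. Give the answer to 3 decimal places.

0.166 mg/L

k = ln2 / t½ = 0.693147 / 21.5 = 0.03224 h⁻¹
e^(−kτ) = e^(−0.03224 × 16.8) = 0.5818
Accumulation ratio R = 1 / (1 − e^(−kτ)) = 1 / (1 − 0.5818) = 2.391
Steady-state trough = C₀ × R × e^(−kτ) = 0.119 × 2.391 × 0.5818 = 0.1655 mg/L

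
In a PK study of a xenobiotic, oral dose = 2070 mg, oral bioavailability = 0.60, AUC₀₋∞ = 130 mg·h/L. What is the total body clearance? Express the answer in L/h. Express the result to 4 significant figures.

9.554 L/h

CL = F·Dose / AUC = 0.60 × 2070 / 130 = 9.554 L/h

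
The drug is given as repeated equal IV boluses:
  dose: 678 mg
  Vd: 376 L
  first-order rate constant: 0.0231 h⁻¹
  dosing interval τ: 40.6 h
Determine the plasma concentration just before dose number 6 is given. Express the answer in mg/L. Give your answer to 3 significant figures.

1.15 mg/L

C₀ per dose = Dose / Vd = 678 / 376 = 1.803 mg/L
Fraction remaining after one interval: r = e^(−kτ) = e^(−0.02310 × 40.6) = 0.3915
Before dose 6, 5 doses have been given (aged 1τ, 2τ, 3τ, 4τ, 5τ).
C_trough = C₀ × (r + r² + … + r^5) = C₀ × r(1−r^5)/(1−r)
        = 1.803 × 0.3915 × (1 − 0.009197) / (1 − 0.3915) = 1.149 mg/L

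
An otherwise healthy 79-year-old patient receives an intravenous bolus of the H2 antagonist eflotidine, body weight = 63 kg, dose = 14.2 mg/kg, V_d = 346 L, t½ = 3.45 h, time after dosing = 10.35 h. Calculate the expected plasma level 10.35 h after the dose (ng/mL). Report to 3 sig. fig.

323 ng/mL

Total dose = 14.2 × 63 = 894.6 mg
C₀ = Dose / Vd = 894.6 / 346 = 2.586 mg/L
k = ln2 / t½ = 0.693147 / 3.45 = 0.2009 h⁻¹
t / t½ = 10.35 / 3.45 = 3 half-lives
C = C₀ × (1/2)^3 = 2.586 × 0.1250 = 0.3233 mg/L
Convert: 0.3233 mg/L × 1000 = 323.3 ng/mL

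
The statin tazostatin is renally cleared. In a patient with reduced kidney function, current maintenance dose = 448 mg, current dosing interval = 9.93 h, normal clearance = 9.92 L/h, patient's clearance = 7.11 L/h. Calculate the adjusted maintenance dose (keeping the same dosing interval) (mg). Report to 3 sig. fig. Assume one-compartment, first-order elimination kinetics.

To keep the same average steady-state level, dosing rate must scale with clearance.
CL ratio = 7.11 / 9.92 = 0.7167
New dose (same interval) = 448 × 0.7167 = 321.1 mg

321 mg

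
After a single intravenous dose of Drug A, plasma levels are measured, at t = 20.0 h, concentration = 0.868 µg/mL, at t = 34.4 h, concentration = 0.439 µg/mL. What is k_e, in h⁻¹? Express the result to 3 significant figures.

0.0473 h⁻¹

k = ln(C₁/C₂) / (t₂ − t₁) = ln(0.868/0.439) / (34.4 − 20.0)
  = 0.6817 / 14.40 = 0.04734 h⁻¹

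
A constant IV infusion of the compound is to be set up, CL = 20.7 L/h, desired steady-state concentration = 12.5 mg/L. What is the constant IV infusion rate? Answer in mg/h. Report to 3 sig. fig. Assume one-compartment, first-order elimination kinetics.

259 mg/h

At steady state, infusion rate R₀ = Css × CL = 12.5 × 20.70 = 258.8 mg/h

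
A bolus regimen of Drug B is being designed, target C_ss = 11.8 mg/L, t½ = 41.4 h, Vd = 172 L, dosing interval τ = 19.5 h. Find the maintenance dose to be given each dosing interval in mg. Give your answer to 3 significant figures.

k = ln2 / t½ = 0.693147 / 41.4 = 0.01674 h⁻¹
CL = k × Vd = 0.01674 × 172 = 2.879 L/h
At steady state, Dose/τ = Css × CL.
Dose = Css × CL × τ = 11.8 × 2.879 × 19.5 = 662.5 mg

663 mg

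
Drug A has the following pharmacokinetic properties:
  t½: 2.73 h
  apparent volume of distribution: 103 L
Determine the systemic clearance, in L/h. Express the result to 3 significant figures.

26.2 L/h

k = ln2 / t½ = 0.693147 / 2.73 = 0.2539 h⁻¹
CL = k × Vd = 0.2539 × 103 = 26.15 L/h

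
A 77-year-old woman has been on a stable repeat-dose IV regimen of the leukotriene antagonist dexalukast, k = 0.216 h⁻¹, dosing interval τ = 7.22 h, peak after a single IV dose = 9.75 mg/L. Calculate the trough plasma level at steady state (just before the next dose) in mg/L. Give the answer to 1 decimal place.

2.6 mg/L

e^(−kτ) = e^(−0.2160 × 7.22) = 0.2102
Accumulation ratio R = 1 / (1 − e^(−kτ)) = 1 / (1 − 0.2102) = 1.266
Steady-state trough = C₀ × R × e^(−kτ) = 9.75 × 1.266 × 0.2102 = 2.595 mg/L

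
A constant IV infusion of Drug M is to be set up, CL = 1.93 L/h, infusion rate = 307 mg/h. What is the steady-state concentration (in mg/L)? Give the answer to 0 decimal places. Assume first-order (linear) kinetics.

At steady state Css = R₀ / CL = 307 / 1.930 = 159.1 mg/L

159 mg/L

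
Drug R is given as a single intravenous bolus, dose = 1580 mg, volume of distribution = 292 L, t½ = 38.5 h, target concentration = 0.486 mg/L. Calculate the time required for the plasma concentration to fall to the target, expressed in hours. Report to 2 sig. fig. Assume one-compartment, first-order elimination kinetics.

C₀ = Dose / Vd = 1580 / 292 = 5.411 mg/L
k = ln2 / t½ = 0.693147 / 38.5 = 0.01800 h⁻¹
t = ln(C₀ / C) / k = ln(5.411 / 0.486) / 0.01800
  = ln(11.13) / 0.01800 = 2.410 / 0.01800 = 133.9 h

130 h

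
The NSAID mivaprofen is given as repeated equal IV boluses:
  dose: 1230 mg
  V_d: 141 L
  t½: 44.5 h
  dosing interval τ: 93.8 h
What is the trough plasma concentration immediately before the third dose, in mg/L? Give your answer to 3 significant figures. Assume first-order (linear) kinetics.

2.49 mg/L

C₀ per dose = Dose / Vd = 1230 / 141 = 8.723 mg/L
k = ln2 / t½ = 0.693147 / 44.5 = 0.01558 h⁻¹
Fraction remaining after one interval: r = e^(−kτ) = e^(−0.01558 × 93.8) = 0.2319
Before dose 3, 2 doses have been given (aged 1τ, 2τ).
C_trough = C₀ × (r + r²) = 8.723 × (0.2319 + 0.05378) = 2.492 mg/L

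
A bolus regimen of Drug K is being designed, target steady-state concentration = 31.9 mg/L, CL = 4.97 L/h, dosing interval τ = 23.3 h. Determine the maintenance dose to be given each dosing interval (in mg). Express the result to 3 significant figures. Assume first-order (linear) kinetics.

At steady state, Dose/τ = Css × CL.
Dose = Css × CL × τ = 31.9 × 4.970 × 23.3 = 3694 mg

3690 mg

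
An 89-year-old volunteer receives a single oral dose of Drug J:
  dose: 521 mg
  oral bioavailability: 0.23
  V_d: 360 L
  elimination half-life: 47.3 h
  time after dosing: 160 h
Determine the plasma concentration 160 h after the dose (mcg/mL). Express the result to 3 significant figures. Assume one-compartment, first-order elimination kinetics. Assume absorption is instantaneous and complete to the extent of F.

0.0319 mcg/mL

Amount reaching circulation = F × Dose = 0.23 × 521.0 = 119.8 mg
C₀ = F·Dose / Vd = 119.8 / 360 = 0.3328 mg/L
k = ln2 / t½ = 0.693147 / 47.3 = 0.01465 h⁻¹
C = C₀ · e^(−k·t) = 0.3328 × e^(−0.01465 × 160)
  = 0.3328 × 0.09594 = 0.03193 mg/L
(0.03193 mg/L = 0.03193 mcg/mL)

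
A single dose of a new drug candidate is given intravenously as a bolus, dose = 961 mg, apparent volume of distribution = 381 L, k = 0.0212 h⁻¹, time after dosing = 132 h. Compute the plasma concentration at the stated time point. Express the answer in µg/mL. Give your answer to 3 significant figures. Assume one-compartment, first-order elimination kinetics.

0.154 µg/mL

C₀ = Dose / Vd = 961.0 / 381 = 2.522 mg/L
C = C₀ · e^(−k·t) = 2.522 × e^(−0.02120 × 132)
  = 2.522 × 0.06091 = 0.1536 mg/L
(0.1536 mg/L = 0.1536 µg/mL)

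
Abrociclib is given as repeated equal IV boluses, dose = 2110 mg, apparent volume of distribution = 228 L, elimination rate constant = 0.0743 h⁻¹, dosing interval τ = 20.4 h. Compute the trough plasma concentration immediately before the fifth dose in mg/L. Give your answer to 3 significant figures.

C₀ per dose = Dose / Vd = 2110 / 228 = 9.254 mg/L
Fraction remaining after one interval: r = e^(−kτ) = e^(−0.07430 × 20.4) = 0.2196
Before dose 5, 4 doses have been given (aged 1τ, 2τ, 3τ, 4τ).
C_trough = C₀ × (r + r² + … + r^4) = C₀ × r(1−r^4)/(1−r)
        = 9.254 × 0.2196 × (1 − 0.002326) / (1 − 0.2196) = 2.598 mg/L

2.60 mg/L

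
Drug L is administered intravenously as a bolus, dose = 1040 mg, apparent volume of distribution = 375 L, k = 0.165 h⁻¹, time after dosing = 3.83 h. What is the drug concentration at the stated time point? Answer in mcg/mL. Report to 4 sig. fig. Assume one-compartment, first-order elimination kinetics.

C₀ = Dose / Vd = 1040 / 375 = 2.773 mg/L
C = C₀ · e^(−k·t) = 2.773 × e^(−0.1650 × 3.83)
  = 2.773 × 0.5316 = 1.474 mg/L
(1.474 mg/L = 1.474 mcg/mL)

1.474 mcg/mL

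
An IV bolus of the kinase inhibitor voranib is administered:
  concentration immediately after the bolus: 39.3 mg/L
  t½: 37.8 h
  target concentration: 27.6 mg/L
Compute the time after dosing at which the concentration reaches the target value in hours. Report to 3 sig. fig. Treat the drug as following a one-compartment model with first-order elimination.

19.3 h

k = ln2 / t½ = 0.693147 / 37.8 = 0.01834 h⁻¹
t = ln(C₀ / C) / k = ln(39.30 / 27.6) / 0.01834
  = ln(1.424) / 0.01834 = 0.3535 / 0.01834 = 19.27 h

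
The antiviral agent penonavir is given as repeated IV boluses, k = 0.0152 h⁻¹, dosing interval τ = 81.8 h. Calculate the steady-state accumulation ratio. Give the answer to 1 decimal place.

1.4

e^(−kτ) = e^(−0.01520 × 81.8) = 0.2884
Accumulation ratio R = 1 / (1 − e^(−kτ)) = 1 / (1 − 0.2884) = 1.405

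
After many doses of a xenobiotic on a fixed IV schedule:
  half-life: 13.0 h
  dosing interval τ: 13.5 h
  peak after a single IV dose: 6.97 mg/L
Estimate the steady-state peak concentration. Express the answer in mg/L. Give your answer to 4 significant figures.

13.58 mg/L

k = ln2 / t½ = 0.693147 / 13.0 = 0.05332 h⁻¹
e^(−kτ) = e^(−0.05332 × 13.5) = 0.4868
Accumulation ratio R = 1 / (1 − e^(−kτ)) = 1 / (1 − 0.4868) = 1.949
Steady-state peak = C₀ × R = 6.97 × 1.949 = 13.58 mg/L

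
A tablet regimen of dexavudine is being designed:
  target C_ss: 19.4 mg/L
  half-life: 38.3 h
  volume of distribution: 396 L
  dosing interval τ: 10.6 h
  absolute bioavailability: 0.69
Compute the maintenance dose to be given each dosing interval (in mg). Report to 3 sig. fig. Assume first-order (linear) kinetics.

k = ln2 / t½ = 0.693147 / 38.3 = 0.01810 h⁻¹
CL = k × Vd = 0.01810 × 396 = 7.168 L/h
At steady state, F × (Dose/τ) = Css × CL.
Dose = Css × CL × τ / F = 19.4 × 7.168 × 10.6 / 0.69 = 2136 mg

2140 mg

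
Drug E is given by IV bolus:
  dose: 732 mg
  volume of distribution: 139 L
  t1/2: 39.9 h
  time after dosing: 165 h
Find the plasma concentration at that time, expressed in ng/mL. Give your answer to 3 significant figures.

300 ng/mL

C₀ = Dose / Vd = 732.0 / 139 = 5.266 mg/L
k = ln2 / t½ = 0.693147 / 39.9 = 0.01737 h⁻¹
C = C₀ · e^(−k·t) = 5.266 × e^(−0.01737 × 165)
  = 5.266 × 0.05692 = 0.2997 mg/L
Convert: 0.2997 mg/L × 1000 = 299.7 ng/mL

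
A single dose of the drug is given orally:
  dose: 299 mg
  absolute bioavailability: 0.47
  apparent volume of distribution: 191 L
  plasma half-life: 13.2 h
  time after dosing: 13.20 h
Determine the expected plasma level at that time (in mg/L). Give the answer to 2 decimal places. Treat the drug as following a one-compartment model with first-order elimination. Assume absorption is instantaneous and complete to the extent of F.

Amount reaching circulation = F × Dose = 0.47 × 299.0 = 140.5 mg
C₀ = F·Dose / Vd = 140.5 / 191 = 0.7356 mg/L
k = ln2 / t½ = 0.693147 / 13.2 = 0.05251 h⁻¹
t / t½ = 13.20 / 13.2 = 1 half-lives
C = C₀ × (1/2)^1 = 0.7356 × 0.5000 = 0.3678 mg/L

0.37 mg/L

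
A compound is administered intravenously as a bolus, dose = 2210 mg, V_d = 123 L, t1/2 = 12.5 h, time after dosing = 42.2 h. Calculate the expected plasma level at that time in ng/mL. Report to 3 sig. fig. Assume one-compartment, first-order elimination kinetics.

1730 ng/mL

C₀ = Dose / Vd = 2210 / 123 = 17.97 mg/L
k = ln2 / t½ = 0.693147 / 12.5 = 0.05545 h⁻¹
C = C₀ · e^(−k·t) = 17.97 × e^(−0.05545 × 42.2)
  = 17.97 × 0.09633 = 1.731 mg/L
Convert: 1.731 mg/L × 1000 = 1731 ng/mL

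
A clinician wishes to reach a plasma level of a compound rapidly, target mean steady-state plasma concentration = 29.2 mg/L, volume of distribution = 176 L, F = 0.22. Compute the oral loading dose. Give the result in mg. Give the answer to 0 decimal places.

LD = Css × Vd / F = 29.2 × 176 / 0.22 = 23360 mg

23360 mg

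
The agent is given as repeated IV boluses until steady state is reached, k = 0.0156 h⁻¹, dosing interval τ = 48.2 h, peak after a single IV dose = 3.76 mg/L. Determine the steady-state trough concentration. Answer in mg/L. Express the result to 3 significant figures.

3.35 mg/L

e^(−kτ) = e^(−0.01560 × 48.2) = 0.4715
Accumulation ratio R = 1 / (1 − e^(−kτ)) = 1 / (1 − 0.4715) = 1.892
Steady-state trough = C₀ × R × e^(−kτ) = 3.76 × 1.892 × 0.4715 = 3.354 mg/L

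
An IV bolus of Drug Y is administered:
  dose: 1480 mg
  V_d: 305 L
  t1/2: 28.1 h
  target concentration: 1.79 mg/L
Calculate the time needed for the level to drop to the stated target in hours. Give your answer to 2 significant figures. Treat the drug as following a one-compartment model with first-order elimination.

40 h

C₀ = Dose / Vd = 1480 / 305 = 4.852 mg/L
k = ln2 / t½ = 0.693147 / 28.1 = 0.02467 h⁻¹
t = ln(C₀ / C) / k = ln(4.852 / 1.79) / 0.02467
  = ln(2.711) / 0.02467 = 0.9973 / 0.02467 = 40.43 h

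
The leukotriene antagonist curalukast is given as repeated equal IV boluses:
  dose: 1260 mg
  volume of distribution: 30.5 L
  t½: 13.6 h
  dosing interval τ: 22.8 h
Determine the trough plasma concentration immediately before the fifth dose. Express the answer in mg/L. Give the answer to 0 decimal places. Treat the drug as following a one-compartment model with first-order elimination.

19 mg/L

C₀ per dose = Dose / Vd = 1260 / 30.5 = 41.31 mg/L
k = ln2 / t½ = 0.693147 / 13.6 = 0.05097 h⁻¹
Fraction remaining after one interval: r = e^(−kτ) = e^(−0.05097 × 22.8) = 0.3128
Before dose 5, 4 doses have been given (aged 1τ, 2τ, 3τ, 4τ).
C_trough = C₀ × (r + r² + … + r^4) = C₀ × r(1−r^4)/(1−r)
        = 41.31 × 0.3128 × (1 − 0.009573) / (1 − 0.3128) = 18.62 mg/L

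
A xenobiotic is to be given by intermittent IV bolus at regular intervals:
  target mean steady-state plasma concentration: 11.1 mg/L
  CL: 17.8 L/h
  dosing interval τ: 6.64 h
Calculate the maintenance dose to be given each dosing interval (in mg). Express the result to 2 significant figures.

1300 mg

At steady state, Dose/τ = Css × CL.
Dose = Css × CL × τ = 11.1 × 17.80 × 6.64 = 1312 mg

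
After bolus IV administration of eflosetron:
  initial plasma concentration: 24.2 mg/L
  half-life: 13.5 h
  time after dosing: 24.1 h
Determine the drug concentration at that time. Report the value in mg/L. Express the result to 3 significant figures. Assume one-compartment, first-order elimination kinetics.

7.02 mg/L

k = ln2 / t½ = 0.693147 / 13.5 = 0.05134 h⁻¹
C = C₀ · e^(−k·t) = 24.20 × e^(−0.05134 × 24.1)
  = 24.20 × 0.2902 = 7.023 mg/L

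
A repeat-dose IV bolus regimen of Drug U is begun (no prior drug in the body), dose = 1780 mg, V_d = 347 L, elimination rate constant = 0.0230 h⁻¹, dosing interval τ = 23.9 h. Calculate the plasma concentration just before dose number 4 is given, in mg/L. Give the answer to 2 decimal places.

5.66 mg/L

C₀ per dose = Dose / Vd = 1780 / 347 = 5.130 mg/L
Fraction remaining after one interval: r = e^(−kτ) = e^(−0.02300 × 23.9) = 0.5771
Before dose 4, 3 doses have been given (aged 1τ, 2τ, 3τ).
C_trough = C₀ × (r + r² + … + r^3) = C₀ × r(1−r^3)/(1−r)
        = 5.130 × 0.5771 × (1 − 0.1922) / (1 − 0.5771) = 5.655 mg/L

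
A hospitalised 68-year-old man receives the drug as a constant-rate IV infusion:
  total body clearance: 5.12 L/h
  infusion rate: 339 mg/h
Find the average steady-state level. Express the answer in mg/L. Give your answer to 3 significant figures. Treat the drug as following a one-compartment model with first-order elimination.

66.2 mg/L

At steady state Css = R₀ / CL = 339 / 5.120 = 66.21 mg/L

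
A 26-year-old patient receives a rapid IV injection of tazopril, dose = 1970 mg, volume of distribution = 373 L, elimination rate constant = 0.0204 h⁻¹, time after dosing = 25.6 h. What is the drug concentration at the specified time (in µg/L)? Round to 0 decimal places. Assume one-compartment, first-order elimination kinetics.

C₀ = Dose / Vd = 1970 / 373 = 5.282 mg/L
C = C₀ · e^(−k·t) = 5.282 × e^(−0.02040 × 25.6)
  = 5.282 × 0.5932 = 3.133 mg/L
Convert: 3.133 mg/L × 1000 = 3133 µg/L

3133 µg/L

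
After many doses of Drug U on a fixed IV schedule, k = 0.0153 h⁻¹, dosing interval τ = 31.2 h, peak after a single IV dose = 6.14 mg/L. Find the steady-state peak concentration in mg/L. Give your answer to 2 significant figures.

e^(−kτ) = e^(−0.01530 × 31.2) = 0.6204
Accumulation ratio R = 1 / (1 − e^(−kτ)) = 1 / (1 − 0.6204) = 2.634
Steady-state peak = C₀ × R = 6.14 × 2.634 = 16.17 mg/L

16 mg/L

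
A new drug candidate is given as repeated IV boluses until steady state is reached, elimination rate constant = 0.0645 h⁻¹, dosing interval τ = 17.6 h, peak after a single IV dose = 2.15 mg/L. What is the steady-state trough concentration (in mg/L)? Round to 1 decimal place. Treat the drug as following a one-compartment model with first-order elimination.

1.0 mg/L

e^(−kτ) = e^(−0.06450 × 17.6) = 0.3214
Accumulation ratio R = 1 / (1 − e^(−kτ)) = 1 / (1 − 0.3214) = 1.474
Steady-state trough = C₀ × R × e^(−kτ) = 2.15 × 1.474 × 0.3214 = 1.019 mg/L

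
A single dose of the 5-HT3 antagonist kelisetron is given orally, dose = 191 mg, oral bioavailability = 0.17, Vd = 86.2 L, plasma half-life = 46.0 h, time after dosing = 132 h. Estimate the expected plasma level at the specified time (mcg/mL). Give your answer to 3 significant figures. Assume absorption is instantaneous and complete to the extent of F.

0.0515 mcg/mL

Amount reaching circulation = F × Dose = 0.17 × 191.0 = 32.47 mg
C₀ = F·Dose / Vd = 32.47 / 86.2 = 0.3767 mg/L
k = ln2 / t½ = 0.693147 / 46.0 = 0.01507 h⁻¹
C = C₀ · e^(−k·t) = 0.3767 × e^(−0.01507 × 132)
  = 0.3767 × 0.1368 = 0.05153 mg/L
(0.05153 mg/L = 0.05153 mcg/mL)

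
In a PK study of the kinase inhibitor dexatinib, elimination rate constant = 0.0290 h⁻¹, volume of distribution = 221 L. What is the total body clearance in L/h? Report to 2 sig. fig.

CL = k × Vd = 0.0290 × 221 = 6.409 L/h

6.4 L/h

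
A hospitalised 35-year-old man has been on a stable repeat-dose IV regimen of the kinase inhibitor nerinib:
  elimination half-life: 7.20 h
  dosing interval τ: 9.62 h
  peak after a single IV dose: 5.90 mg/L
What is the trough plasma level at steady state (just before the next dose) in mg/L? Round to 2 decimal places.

3.87 mg/L

k = ln2 / t½ = 0.693147 / 7.20 = 0.09627 h⁻¹
e^(−kτ) = e^(−0.09627 × 9.62) = 0.3961
Accumulation ratio R = 1 / (1 − e^(−kτ)) = 1 / (1 − 0.3961) = 1.656
Steady-state trough = C₀ × R × e^(−kτ) = 5.90 × 1.656 × 0.3961 = 3.870 mg/L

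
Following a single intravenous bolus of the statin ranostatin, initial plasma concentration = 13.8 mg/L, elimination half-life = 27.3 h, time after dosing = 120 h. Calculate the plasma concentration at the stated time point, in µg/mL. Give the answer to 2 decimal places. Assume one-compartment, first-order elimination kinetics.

k = ln2 / t½ = 0.693147 / 27.3 = 0.02539 h⁻¹
C = C₀ · e^(−k·t) = 13.80 × e^(−0.02539 × 120)
  = 13.80 × 0.04751 = 0.6556 mg/L
(0.6556 mg/L = 0.6556 µg/mL)

0.66 µg/mL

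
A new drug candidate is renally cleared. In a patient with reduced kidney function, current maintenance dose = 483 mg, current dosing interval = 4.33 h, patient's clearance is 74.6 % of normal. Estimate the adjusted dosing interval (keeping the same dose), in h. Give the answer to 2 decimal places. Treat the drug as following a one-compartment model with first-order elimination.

To keep the same average steady-state level, dosing rate must scale with clearance.
CL ratio = 74.6 / 100 = 0.7460
New interval (same dose) = 4.33 / 0.7460 = 5.804 h

5.80 h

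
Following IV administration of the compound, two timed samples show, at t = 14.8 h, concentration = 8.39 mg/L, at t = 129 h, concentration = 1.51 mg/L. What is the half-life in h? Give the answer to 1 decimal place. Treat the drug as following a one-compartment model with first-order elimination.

k = ln(C₁/C₂) / (t₂ − t₁) = ln(8.39/1.51) / (129 − 14.8)
  = 1.715 / 114.2 = 0.01502 h⁻¹
t½ = ln2 / k = 0.693147 / 0.01502 = 46.15 h

46.2 h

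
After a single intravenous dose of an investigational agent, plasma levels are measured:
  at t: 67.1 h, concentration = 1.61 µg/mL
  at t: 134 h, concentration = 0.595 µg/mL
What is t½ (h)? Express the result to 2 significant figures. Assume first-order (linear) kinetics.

47 h

k = ln(C₁/C₂) / (t₂ − t₁) = ln(1.61/0.595) / (134 − 67.1)
  = 0.9954 / 66.90 = 0.01488 h⁻¹
t½ = ln2 / k = 0.693147 / 0.01488 = 46.58 h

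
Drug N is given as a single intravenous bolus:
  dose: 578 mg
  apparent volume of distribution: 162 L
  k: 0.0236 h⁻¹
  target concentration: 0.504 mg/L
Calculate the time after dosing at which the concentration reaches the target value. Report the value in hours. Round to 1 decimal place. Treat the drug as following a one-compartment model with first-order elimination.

82.9 h

C₀ = Dose / Vd = 578.0 / 162 = 3.568 mg/L
t = ln(C₀ / C) / k = ln(3.568 / 0.504) / 0.02360
  = ln(7.079) / 0.02360 = 1.957 / 0.02360 = 82.92 h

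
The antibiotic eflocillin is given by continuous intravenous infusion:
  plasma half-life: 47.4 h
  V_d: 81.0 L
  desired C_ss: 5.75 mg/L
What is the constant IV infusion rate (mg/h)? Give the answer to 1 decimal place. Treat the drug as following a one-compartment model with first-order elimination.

6.8 mg/h

k = ln2 / t½ = 0.693147 / 47.4 = 0.01462 h⁻¹
CL = k × Vd = 0.01462 × 81.0 = 1.184 L/h
At steady state, infusion rate R₀ = Css × CL = 5.75 × 1.184 = 6.808 mg/h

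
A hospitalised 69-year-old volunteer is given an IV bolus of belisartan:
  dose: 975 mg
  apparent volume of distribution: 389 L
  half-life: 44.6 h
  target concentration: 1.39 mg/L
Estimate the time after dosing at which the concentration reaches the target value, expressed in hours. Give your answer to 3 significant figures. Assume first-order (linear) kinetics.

C₀ = Dose / Vd = 975.0 / 389 = 2.506 mg/L
k = ln2 / t½ = 0.693147 / 44.6 = 0.01554 h⁻¹
t = ln(C₀ / C) / k = ln(2.506 / 1.39) / 0.01554
  = ln(1.803) / 0.01554 = 0.5895 / 0.01554 = 37.93 h

37.9 h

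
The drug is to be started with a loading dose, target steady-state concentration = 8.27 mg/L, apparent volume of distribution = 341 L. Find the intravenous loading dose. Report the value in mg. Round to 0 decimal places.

2820 mg

LD = Css × Vd = 8.27 × 341 = 2820 mg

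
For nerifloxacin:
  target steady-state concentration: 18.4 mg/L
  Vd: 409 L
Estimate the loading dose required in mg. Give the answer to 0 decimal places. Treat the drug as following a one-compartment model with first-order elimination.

LD = Css × Vd = 18.4 × 409 = 7526 mg

7526 mg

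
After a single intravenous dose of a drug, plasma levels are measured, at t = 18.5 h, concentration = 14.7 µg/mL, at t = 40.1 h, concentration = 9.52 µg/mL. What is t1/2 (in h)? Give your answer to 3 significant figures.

k = ln(C₁/C₂) / (t₂ − t₁) = ln(14.7/9.52) / (40.1 − 18.5)
  = 0.4345 / 21.60 = 0.02012 h⁻¹
t½ = ln2 / k = 0.693147 / 0.02012 = 34.45 h

34.5 h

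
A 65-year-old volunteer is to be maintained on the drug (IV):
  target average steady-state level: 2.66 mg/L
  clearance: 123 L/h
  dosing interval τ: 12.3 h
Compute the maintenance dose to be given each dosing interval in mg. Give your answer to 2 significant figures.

4000 mg

At steady state, Dose/τ = Css × CL.
Dose = Css × CL × τ = 2.66 × 123.0 × 12.3 = 4024 mg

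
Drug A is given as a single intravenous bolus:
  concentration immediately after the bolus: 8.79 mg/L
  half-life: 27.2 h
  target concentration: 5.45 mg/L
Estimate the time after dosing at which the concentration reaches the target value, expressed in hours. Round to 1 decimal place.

18.8 h

k = ln2 / t½ = 0.693147 / 27.2 = 0.02548 h⁻¹
t = ln(C₀ / C) / k = ln(8.790 / 5.45) / 0.02548
  = ln(1.613) / 0.02548 = 0.4781 / 0.02548 = 18.76 h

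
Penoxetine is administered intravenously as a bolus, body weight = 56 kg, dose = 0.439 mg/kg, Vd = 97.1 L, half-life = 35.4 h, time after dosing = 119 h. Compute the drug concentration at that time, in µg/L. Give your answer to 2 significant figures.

25 µg/L

Total dose = 0.439 × 56 = 24.58 mg
C₀ = Dose / Vd = 24.58 / 97.1 = 0.2531 mg/L
k = ln2 / t½ = 0.693147 / 35.4 = 0.01958 h⁻¹
C = C₀ · e^(−k·t) = 0.2531 × e^(−0.01958 × 119)
  = 0.2531 × 0.09729 = 0.02462 mg/L
Convert: 0.02462 mg/L × 1000 = 24.62 µg/L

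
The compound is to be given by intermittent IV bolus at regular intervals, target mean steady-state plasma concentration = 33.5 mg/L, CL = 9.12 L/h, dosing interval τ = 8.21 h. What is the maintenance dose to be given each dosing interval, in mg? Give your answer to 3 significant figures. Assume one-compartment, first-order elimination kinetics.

2510 mg

At steady state, Dose/τ = Css × CL.
Dose = Css × CL × τ = 33.5 × 9.120 × 8.21 = 2508 mg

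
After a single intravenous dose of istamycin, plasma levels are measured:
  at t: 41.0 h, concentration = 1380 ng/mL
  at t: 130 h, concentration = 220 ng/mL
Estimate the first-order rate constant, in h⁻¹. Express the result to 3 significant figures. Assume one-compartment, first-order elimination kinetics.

0.0206 h⁻¹

k = ln(C₁/C₂) / (t₂ − t₁) = ln(1380/220) / (130 − 41.0)
  = 1.836 / 89.00 = 0.02063 h⁻¹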